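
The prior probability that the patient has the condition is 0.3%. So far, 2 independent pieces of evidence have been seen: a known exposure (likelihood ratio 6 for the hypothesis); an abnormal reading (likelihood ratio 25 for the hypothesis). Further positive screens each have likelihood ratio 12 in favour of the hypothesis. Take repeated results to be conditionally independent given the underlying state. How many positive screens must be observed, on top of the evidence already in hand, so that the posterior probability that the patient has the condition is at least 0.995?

3

Prior odds = 0.003/0.997 = 3/997.
Combined Bayes factor of the evidence already in hand = 6 × 25 = 150.
Odds after that evidence = (3/997) × 150 = 450/997.
Target odds = 0.995/0.005 = 199.
Need 12ⁿ ≥ 199 ÷ (450/997) = 198403/450.
12² = 144 falls short of 198403/450 but 12³ = 1728 reaches it, so n = 3.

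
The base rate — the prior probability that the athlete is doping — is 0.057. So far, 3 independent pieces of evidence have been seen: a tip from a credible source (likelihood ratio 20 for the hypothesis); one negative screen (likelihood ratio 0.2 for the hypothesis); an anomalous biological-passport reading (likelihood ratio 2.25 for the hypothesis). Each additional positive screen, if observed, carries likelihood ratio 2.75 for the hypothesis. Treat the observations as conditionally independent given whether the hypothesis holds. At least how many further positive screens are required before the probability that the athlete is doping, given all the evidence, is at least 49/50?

Prior odds = 0.057/0.943 = 57/943.
Combined Bayes factor of the evidence already in hand = 20 × 0.2 × 2.25 = 9.
Odds after that evidence = (57/943) × 9 = 513/943.
Target odds = 0.98/0.02 = 49.
Need 2.75ⁿ ≥ 49 ÷ (513/943) = 46207/513.
2.75⁴ = 57.19140625 falls short of 46207/513 but 2.75⁵ = 161051/1024 reaches it, so n = 5.

5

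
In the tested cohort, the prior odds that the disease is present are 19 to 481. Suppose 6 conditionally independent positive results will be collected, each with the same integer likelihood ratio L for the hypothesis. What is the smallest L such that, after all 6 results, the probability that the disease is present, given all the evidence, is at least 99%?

4

Prior odds = 19/481.
Target odds = 0.99/0.01 = 99.
Need L⁶ ≥ 99 ÷ (19/481) = 47619/19.
3⁶ = 729 < 47619/19 ≤ 4096 = 4⁶, so L = 4.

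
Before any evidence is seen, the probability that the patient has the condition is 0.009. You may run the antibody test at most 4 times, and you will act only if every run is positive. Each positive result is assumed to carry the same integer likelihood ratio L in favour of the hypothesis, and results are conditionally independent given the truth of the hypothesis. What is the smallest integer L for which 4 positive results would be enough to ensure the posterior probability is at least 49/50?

9

Prior odds = 0.009/0.991 = 9/991.
Target odds = 0.98/0.02 = 49.
Need L⁴ ≥ 49 ÷ (9/991) = 48559/9.
8⁴ = 4096 < 48559/9 ≤ 6561 = 9⁴, so L = 9.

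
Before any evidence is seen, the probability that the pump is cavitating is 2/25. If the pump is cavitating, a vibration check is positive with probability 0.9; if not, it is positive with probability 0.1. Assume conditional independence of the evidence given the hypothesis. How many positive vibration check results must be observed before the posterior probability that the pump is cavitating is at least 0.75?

Prior odds = 0.08/0.92 = 2/23.
Likelihood ratio of a positive = 0.9/0.1 = 9.
Target odds: 0.75 ÷ 0.25 = 3.
Need (2/23) × 9ⁿ ≥ 3, i.e. 9ⁿ ≥ 34.5.
9¹ = 9 falls short of 34.5 but 9² = 81 reaches it, so n = 2.

2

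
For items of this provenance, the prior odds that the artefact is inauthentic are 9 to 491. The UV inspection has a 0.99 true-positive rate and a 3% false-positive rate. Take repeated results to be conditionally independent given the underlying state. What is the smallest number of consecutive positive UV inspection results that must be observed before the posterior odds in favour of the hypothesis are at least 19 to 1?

Prior odds = 9/491.
Likelihood ratio of a positive result = 0.99/0.03 = 33.
Target odds = 19.
Need (9/491) × 33ⁿ ≥ 19, i.e. 33ⁿ ≥ 9329/9.
33¹ = 33 falls short of 9329/9 but 33² = 1089 reaches it, so n = 2.

2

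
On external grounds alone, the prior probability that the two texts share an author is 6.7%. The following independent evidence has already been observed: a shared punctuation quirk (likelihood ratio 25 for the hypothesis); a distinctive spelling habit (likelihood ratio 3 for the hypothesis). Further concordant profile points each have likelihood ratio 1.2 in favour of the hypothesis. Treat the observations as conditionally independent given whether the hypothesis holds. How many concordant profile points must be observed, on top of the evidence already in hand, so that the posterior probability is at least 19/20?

7

Prior odds = 0.067/0.933 = 67/933.
Combined Bayes factor of the evidence already in hand = 25 × 3 = 75.
Odds after that evidence = (67/933) × 75 = 1675/311.
Target odds = 0.95/0.05 = 19.
Need 1.2ⁿ ≥ 19 ÷ (1675/311) = 5909/1675.
1.2⁶ = 46656/15625 falls short of 5909/1675 but 1.2⁷ = 279936/78125 reaches it, so n = 7.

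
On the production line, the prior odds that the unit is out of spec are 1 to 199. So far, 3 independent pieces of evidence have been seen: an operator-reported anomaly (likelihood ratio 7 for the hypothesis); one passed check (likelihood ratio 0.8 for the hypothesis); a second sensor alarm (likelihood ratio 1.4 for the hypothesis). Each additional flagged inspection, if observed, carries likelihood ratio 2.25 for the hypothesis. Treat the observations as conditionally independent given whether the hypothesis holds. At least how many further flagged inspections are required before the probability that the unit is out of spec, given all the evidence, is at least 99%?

Prior odds = 1/199.
Combined Bayes factor of the evidence already in hand = 7 × 0.8 × 1.4 = 7.84.
Odds after that evidence = (1/199) × 7.84 = 196/4975.
Target odds = 0.99/0.01 = 99.
Need 2.25ⁿ ≥ 99 ÷ (196/4975) = 492525/196.
2.25⁹ = 387420489/262144 falls short of 492525/196 but 2.25¹⁰ ≈3325.26 reaches it, so n = 10.

10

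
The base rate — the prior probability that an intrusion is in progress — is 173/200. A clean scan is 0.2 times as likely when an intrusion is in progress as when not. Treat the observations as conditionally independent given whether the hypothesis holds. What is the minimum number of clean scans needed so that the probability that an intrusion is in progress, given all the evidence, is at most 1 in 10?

Prior odds = 0.865/0.135 = 173/27.
Likelihood ratio per clean scan = 0.2.
Target odds: 0.1 ÷ 0.9 = 1/9.
Require 0.2ⁿ ≤ 1/9 ÷ (173/27) = 3/173.
0.2² = 0.04 is still above 3/173 but 0.2³ = 0.008 is at or below it, so n = 3.

3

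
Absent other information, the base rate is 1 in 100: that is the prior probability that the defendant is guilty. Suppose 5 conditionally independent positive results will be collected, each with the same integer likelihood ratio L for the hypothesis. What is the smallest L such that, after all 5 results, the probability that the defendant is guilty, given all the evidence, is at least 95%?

5

Prior odds = 0.01/0.99 = 1/99.
Target odds = 0.95/0.05 = 19.
Need L⁵ ≥ 19 ÷ (1/99) = 1881.
4⁵ = 1024 < 1881 ≤ 3125 = 5⁵, so L = 5.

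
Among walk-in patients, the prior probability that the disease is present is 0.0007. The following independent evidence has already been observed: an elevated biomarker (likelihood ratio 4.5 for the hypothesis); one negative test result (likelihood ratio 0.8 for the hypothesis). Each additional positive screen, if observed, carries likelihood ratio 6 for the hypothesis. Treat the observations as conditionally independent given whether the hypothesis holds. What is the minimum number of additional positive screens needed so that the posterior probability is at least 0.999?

8

Prior odds = 0.0007/0.9993 = 7/9993.
Combined Bayes factor of the evidence already in hand = 4.5 × 0.8 = 3.6.
Odds after that evidence = (7/9993) × 3.6 = 42/16655.
Target odds = 0.999/0.001 = 999.
Need 6ⁿ ≥ 999 ÷ (42/16655) = 5546115/14.
6⁷ = 279936 falls short of 5546115/14 but 6⁸ = 1679616 reaches it, so n = 8.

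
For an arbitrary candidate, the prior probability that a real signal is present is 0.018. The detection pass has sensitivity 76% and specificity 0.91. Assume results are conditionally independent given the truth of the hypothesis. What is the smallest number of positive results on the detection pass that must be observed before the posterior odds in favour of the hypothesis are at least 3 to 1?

3

Prior odds = 0.018/0.982 = 9/491.
False-positive rate = 1 − 0.91 = 0.09; likelihood ratio of a positive = 0.76/0.09 = 76/9.
Target odds = 3.
Require (76/9)ⁿ ≥ 3 ÷ (9/491) = 491/3.
(76/9)² = 5776/81 falls short of 491/3 but (76/9)³ = 438976/729 reaches it, so n = 3.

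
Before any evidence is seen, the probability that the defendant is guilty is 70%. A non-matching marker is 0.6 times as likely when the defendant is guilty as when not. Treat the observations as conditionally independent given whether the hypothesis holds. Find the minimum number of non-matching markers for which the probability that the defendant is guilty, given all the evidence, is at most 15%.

6

Prior odds = 0.7/0.3 = 7/3.
Likelihood ratio per non-matching marker = 0.6.
Target odds: 0.15 ÷ 0.85 = 3/17.
Need (7/3) × 0.6ⁿ ≤ 3/17, i.e. 0.6ⁿ ≤ 9/119.
0.6⁵ = 0.07776 is still above 9/119 but 0.6⁶ = 729/15625 is at or below it, so n = 6.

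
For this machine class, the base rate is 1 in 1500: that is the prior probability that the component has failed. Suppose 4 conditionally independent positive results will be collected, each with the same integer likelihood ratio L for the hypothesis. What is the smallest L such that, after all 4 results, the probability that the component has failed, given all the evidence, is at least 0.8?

Prior odds = (1/1500)/(1499/1500) = 1/1499.
Target odds = 0.8/0.2 = 4.
Need L⁴ ≥ 4 ÷ (1/1499) = 5996.
8⁴ = 4096 < 5996 ≤ 6561 = 9⁴, so L = 9.

9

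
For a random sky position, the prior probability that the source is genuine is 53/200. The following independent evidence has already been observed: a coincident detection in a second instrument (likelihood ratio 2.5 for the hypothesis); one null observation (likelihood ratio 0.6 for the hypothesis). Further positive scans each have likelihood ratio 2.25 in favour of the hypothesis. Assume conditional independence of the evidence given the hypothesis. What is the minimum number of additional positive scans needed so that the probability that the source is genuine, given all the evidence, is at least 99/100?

7

Prior odds = 0.265/0.735 = 53/147.
Combined Bayes factor of the evidence already in hand = 2.5 × 0.6 = 1.5.
Odds after that evidence = (53/147) × 1.5 = 53/98.
Target odds = 0.99/0.01 = 99.
Need 2.25ⁿ ≥ 99 ÷ (53/98) = 9702/53.
2.25⁶ = 531441/4096 falls short of 9702/53 but 2.25⁷ = 4782969/16384 reaches it, so n = 7.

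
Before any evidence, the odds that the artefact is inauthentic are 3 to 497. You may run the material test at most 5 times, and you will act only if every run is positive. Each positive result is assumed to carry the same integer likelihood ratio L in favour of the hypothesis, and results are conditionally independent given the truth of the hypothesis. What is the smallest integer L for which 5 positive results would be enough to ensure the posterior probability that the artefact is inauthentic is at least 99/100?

Prior odds = 3/497.
Target odds = 0.99/0.01 = 99.
Need L⁵ ≥ 99 ÷ (3/497) = 16401.
6⁵ = 7776 < 16401 ≤ 16807 = 7⁵, so L = 7.

7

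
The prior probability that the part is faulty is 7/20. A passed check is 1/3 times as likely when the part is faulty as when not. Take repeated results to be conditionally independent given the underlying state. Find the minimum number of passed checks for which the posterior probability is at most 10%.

2

Prior odds = 0.35/0.65 = 7/13.
Likelihood ratio per passed check = 1/3.
Target posterior odds = 0.1/0.9 = 1/9.
Require (1/3)ⁿ ≤ 1/9 ÷ (7/13) = 13/63.
(1/3)¹ = 1/3 is still above 13/63 but (1/3)² = 1/9 is at or below it, so n = 2.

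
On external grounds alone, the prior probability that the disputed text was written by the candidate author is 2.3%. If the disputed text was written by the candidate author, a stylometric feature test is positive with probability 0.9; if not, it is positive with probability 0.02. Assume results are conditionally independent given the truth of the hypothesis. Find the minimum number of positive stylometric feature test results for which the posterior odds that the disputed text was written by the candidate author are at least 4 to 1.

2

Prior odds = 0.023/0.977 = 23/977.
Likelihood ratio of a positive = 0.9/0.02 = 45.
Target odds = 4.
Need (23/977) × 45ⁿ ≥ 4, i.e. 45ⁿ ≥ 3908/23.
45¹ = 45 falls short of 3908/23 but 45² = 2025 reaches it, so n = 2.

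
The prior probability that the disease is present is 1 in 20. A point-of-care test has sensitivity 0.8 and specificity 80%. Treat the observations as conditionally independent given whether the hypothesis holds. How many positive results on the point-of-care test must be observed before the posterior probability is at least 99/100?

6

Prior odds: 0.05 ÷ 0.95 = 1/19.
False-positive rate = 1 − 0.8 = 0.2; likelihood ratio of a positive = 0.8/0.2 = 4.
Target posterior odds = 0.99/0.01 = 99.
Require 4ⁿ ≥ 99 ÷ (1/19) = 1881.
4⁵ = 1024 falls short of 1881 but 4⁶ = 4096 reaches it, so n = 6.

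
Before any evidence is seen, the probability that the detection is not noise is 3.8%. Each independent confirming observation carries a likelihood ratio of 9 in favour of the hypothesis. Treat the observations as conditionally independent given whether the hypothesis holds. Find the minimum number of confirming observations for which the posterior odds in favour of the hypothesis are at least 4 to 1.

3

Prior odds: 0.038 ÷ 0.962 = 19/481.
Likelihood ratio per confirming observation = 9.
Target odds = 4.
Require 9ⁿ ≥ 4 ÷ (19/481) = 1924/19.
9² = 81 falls short of 1924/19 but 9³ = 729 reaches it, so n = 3.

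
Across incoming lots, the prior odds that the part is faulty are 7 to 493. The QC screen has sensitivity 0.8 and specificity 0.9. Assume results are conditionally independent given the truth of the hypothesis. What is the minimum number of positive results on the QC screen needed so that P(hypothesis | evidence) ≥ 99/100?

Prior odds = 7/493.
False-positive rate = 1 − 0.9 = 0.1; likelihood ratio of a positive = 0.8/0.1 = 8.
Target posterior odds = 0.99/0.01 = 99.
Need (7/493) × 8ⁿ ≥ 99, i.e. 8ⁿ ≥ 48807/7.
8⁴ = 4096 falls short of 48807/7 but 8⁵ = 32768 reaches it, so n = 5.

5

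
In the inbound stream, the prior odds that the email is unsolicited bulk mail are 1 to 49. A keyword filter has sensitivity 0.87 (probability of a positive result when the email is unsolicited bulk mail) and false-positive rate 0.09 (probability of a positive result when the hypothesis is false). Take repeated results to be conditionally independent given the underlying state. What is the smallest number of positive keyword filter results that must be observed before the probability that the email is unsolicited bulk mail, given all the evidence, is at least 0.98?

4

Prior odds = 1/49.
Likelihood ratio of a positive result = 0.87/0.09 = 29/3.
Target odds: 0.98 ÷ 0.02 = 49.
Require (29/3)ⁿ ≥ 49 ÷ (1/49) = 2401.
(29/3)³ = 24389/27 falls short of 2401 but (29/3)⁴ = 707281/81 reaches it, so n = 4.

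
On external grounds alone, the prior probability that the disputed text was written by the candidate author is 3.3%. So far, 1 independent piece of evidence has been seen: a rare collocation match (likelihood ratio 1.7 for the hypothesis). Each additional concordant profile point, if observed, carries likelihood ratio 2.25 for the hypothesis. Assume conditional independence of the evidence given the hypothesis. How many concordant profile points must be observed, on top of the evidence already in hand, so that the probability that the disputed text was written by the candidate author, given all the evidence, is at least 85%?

6

Prior odds = 0.033/0.967 = 33/967.
Bayes factor of the evidence already in hand = 1.7.
Odds after that evidence = (33/967) × 1.7 = 561/9670.
Target odds = 0.85/0.15 = 17/3.
Need 2.25ⁿ ≥ 17/3 ÷ (561/9670) = 9670/99.
2.25⁵ = 59049/1024 falls short of 9670/99 but 2.25⁶ = 531441/4096 reaches it, so n = 6.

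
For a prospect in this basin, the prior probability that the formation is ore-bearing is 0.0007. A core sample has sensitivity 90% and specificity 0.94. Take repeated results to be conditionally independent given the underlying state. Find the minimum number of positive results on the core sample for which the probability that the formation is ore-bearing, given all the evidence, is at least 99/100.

5

Prior odds: 0.0007 ÷ 0.9993 = 7/9993.
False-positive rate = 1 − 0.94 = 0.06; likelihood ratio of a positive = 0.9/0.06 = 15.
Target odds: 0.99 ÷ 0.01 = 99.
Require 15ⁿ ≥ 99 ÷ (7/9993) = 989307/7.
15⁴ = 50625 falls short of 989307/7 but 15⁵ = 759375 reaches it, so n = 5.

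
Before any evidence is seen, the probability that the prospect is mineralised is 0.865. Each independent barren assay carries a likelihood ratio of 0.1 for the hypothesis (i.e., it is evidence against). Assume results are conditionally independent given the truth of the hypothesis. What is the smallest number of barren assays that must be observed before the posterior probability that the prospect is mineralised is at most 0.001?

Prior odds = 0.865/0.135 = 173/27.
Likelihood ratio per barren assay = 0.1.
Target odds: 0.001 ÷ 0.999 = 1/999.
Need (173/27) × 0.1ⁿ ≤ 1/999, i.e. 0.1ⁿ ≤ 1/6401.
0.1³ = 0.001 is still above 1/6401 but 0.1⁴ = 0.0001 is at or below it, so n = 4.

4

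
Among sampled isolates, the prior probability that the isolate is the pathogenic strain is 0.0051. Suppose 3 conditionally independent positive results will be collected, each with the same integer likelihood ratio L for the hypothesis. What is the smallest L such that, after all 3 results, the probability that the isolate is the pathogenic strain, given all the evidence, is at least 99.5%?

Prior odds = 0.0051/0.9949 = 51/9949.
Target odds = 0.995/0.005 = 199.
Need L³ ≥ 199 ÷ (51/9949) = 1979851/51.
33³ = 35937 < 1979851/51 ≤ 39304 = 34³, so L = 34.

34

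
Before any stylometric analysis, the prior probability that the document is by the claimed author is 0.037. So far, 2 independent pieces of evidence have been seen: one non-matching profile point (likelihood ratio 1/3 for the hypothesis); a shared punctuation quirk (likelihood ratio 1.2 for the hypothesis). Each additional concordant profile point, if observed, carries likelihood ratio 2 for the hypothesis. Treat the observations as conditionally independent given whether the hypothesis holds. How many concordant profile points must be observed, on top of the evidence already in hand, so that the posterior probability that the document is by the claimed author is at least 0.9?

10

Prior odds = 0.037/0.963 = 37/963.
Combined Bayes factor of the evidence already in hand = (1/3) × 1.2 = 0.4.
Odds after that evidence = (37/963) × 0.4 = 74/4815.
Target odds = 0.9/0.1 = 9.
Need 2ⁿ ≥ 9 ÷ (74/4815) = 43335/74.
2⁹ = 512 falls short of 43335/74 but 2¹⁰ = 1024 reaches it, so n = 10.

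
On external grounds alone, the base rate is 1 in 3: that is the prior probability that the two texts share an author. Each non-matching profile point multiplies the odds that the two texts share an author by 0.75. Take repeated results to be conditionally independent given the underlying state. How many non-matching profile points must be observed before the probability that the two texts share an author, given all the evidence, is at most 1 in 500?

20

Prior odds = (1/3)/(2/3) = 0.5.
Likelihood ratio per non-matching profile point = 0.75.
Target odds: 0.002 ÷ 0.998 = 1/499.
Require 0.75ⁿ ≤ 1/499 ÷ 0.5 = 2/499.
0.75¹⁹ ≈0.00422828 is still above 2/499 but 0.75²⁰ ≈0.00317121 is at or below it, so n = 20.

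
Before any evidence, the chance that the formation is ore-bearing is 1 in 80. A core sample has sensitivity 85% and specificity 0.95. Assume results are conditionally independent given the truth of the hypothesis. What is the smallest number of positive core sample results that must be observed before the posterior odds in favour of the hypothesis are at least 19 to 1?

Prior odds: 0.0125 ÷ 0.9875 = 1/79.
False-positive rate = 1 − 0.95 = 0.05; likelihood ratio of a positive = 0.85/0.05 = 17.
Target odds = 19.
Need (1/79) × 17ⁿ ≥ 19, i.e. 17ⁿ ≥ 1501.
17² = 289 falls short of 1501 but 17³ = 4913 reaches it, so n = 3.

3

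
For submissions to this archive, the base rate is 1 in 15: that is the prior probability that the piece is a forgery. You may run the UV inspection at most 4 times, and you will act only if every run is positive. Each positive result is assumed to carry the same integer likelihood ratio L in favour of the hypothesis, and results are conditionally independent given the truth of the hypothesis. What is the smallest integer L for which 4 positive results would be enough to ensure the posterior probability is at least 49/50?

6

Prior odds = (1/15)/(14/15) = 1/14.
Target odds = 0.98/0.02 = 49.
Need L⁴ ≥ 49 ÷ (1/14) = 686.
5⁴ = 625 < 686 ≤ 1296 = 6⁴, so L = 6.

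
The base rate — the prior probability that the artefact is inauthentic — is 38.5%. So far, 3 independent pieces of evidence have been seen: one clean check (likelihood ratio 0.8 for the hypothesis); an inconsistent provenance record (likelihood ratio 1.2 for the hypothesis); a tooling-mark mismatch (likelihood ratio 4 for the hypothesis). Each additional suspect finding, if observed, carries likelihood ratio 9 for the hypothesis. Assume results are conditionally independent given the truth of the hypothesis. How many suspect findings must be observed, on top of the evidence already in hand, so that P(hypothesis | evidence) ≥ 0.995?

3

Prior odds = 0.385/0.615 = 77/123.
Combined Bayes factor of the evidence already in hand = 0.8 × 1.2 × 4 = 3.84.
Odds after that evidence = (77/123) × 3.84 = 2464/1025.
Target odds = 0.995/0.005 = 199.
Need 9ⁿ ≥ 199 ÷ (2464/1025) = 203975/2464.
9² = 81 falls short of 203975/2464 but 9³ = 729 reaches it, so n = 3.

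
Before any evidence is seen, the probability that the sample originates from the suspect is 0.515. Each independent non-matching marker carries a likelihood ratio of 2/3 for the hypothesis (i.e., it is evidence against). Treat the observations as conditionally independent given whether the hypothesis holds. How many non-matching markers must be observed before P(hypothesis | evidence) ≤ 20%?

4

Prior odds = 0.515/0.485 = 103/97.
Likelihood ratio per non-matching marker = 2/3.
Target posterior odds = 0.2/0.8 = 0.25.
Require (2/3)ⁿ ≤ 0.25 ÷ (103/97) = 97/412.
(2/3)³ = 8/27 is still above 97/412 but (2/3)⁴ = 16/81 is at or below it, so n = 4.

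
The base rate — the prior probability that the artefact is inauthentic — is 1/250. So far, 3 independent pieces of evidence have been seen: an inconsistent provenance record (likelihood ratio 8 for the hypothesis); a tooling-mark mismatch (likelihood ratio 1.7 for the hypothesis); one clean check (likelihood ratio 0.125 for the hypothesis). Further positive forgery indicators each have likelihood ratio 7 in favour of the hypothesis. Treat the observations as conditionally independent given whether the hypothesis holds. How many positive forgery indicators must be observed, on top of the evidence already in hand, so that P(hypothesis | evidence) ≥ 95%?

5

Prior odds = 0.004/0.996 = 1/249.
Combined Bayes factor of the evidence already in hand = 8 × 1.7 × 0.125 = 1.7.
Odds after that evidence = (1/249) × 1.7 = 17/2490.
Target odds = 0.95/0.05 = 19.
Need 7ⁿ ≥ 19 ÷ (17/2490) = 47310/17.
7⁴ = 2401 falls short of 47310/17 but 7⁵ = 16807 reaches it, so n = 5.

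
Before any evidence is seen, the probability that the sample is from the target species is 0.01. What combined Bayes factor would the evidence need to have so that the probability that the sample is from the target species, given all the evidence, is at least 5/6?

495

Prior odds = 0.01/0.99 = 1/99.
Target odds = (5/6)/(1/6) = 5.
Required Bayes factor = 5 ÷ (1/99) = 495.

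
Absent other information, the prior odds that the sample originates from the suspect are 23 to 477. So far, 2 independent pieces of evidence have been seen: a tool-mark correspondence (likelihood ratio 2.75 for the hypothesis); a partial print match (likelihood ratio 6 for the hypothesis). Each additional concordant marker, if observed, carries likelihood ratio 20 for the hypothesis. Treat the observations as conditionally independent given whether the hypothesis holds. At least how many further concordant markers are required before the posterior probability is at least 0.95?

Prior odds = 23/477.
Combined Bayes factor of the evidence already in hand = 2.75 × 6 = 16.5.
Odds after that evidence = (23/477) × 16.5 = 253/318.
Target odds = 0.95/0.05 = 19.
Need 20ⁿ ≥ 19 ÷ (253/318) = 6042/253.
20¹ = 20 falls short of 6042/253 but 20² = 400 reaches it, so n = 2.

2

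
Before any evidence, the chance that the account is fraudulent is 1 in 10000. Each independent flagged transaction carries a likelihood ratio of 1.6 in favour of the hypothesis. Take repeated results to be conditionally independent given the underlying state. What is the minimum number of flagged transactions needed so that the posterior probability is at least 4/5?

Prior odds: 0.0001 ÷ 0.9999 = 1/9999.
Likelihood ratio per flagged transaction = 1.6.
Target odds: 0.8 ÷ 0.2 = 4.
Need (1/9999) × 1.6ⁿ ≥ 4, i.e. 1.6ⁿ ≥ 39996.
1.6²² ≈30948.5 falls short of 39996 but 1.6²³ ≈49517.6 reaches it, so n = 23.

23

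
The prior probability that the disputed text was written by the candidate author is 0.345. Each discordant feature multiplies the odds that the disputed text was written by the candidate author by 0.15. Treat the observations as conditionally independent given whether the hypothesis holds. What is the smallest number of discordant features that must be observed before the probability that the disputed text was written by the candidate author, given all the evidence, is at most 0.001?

4

Prior odds = 0.345/0.655 = 69/131.
Likelihood ratio per discordant feature = 0.15.
Target odds: 0.001 ÷ 0.999 = 1/999.
Require 0.15ⁿ ≤ 1/999 ÷ (69/131) = 131/68931.
0.15³ = 0.003375 is still above 131/68931 but 0.15⁴ = 81/160000 is at or below it, so n = 4.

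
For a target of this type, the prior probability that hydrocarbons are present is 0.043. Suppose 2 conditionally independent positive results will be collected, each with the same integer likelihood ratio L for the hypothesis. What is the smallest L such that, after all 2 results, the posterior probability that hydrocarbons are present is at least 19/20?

Prior odds = 0.043/0.957 = 43/957.
Target odds = 0.95/0.05 = 19.
Need L² ≥ 19 ÷ (43/957) = 18183/43.
20² = 400 < 18183/43 ≤ 441 = 21², so L = 21.

21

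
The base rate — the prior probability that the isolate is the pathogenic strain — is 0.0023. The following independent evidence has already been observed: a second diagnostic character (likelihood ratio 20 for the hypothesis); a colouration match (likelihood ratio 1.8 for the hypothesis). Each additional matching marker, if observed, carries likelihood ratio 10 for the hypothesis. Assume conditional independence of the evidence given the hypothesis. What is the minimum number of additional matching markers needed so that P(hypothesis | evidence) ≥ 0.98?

3

Prior odds = 0.0023/0.9977 = 23/9977.
Combined Bayes factor of the evidence already in hand = 20 × 1.8 = 36.
Odds after that evidence = (23/9977) × 36 = 828/9977.
Target odds = 0.98/0.02 = 49.
Need 10ⁿ ≥ 49 ÷ (828/9977) = 488873/828.
10² = 100 falls short of 488873/828 but 10³ = 1000 reaches it, so n = 3.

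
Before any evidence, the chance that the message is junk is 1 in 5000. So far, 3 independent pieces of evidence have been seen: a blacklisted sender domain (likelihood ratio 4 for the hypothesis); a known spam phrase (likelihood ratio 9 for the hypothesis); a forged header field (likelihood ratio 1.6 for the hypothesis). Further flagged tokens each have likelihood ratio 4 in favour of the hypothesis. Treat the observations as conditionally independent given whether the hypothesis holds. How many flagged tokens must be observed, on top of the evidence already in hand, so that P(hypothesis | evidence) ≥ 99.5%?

8

Prior odds = 0.0002/0.9998 = 1/4999.
Combined Bayes factor of the evidence already in hand = 4 × 9 × 1.6 = 57.6.
Odds after that evidence = (1/4999) × 57.6 = 288/24995.
Target odds = 0.995/0.005 = 199.
Need 4ⁿ ≥ 199 ÷ (288/24995) = 4974005/288.
4⁷ = 16384 falls short of 4974005/288 but 4⁸ = 65536 reaches it, so n = 8.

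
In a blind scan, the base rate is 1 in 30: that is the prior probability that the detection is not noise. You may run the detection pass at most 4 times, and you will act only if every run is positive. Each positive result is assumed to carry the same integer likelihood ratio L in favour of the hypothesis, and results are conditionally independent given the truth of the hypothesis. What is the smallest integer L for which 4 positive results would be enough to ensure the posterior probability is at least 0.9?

Prior odds = (1/30)/(29/30) = 1/29.
Target odds = 0.9/0.1 = 9.
Need L⁴ ≥ 9 ÷ (1/29) = 261.
4⁴ = 256 < 261 ≤ 625 = 5⁴, so L = 5.

5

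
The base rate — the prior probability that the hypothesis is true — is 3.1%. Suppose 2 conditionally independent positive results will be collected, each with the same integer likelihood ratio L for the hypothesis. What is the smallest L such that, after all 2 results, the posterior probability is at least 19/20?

Prior odds = 0.031/0.969 = 31/969.
Target odds = 0.95/0.05 = 19.
Need L² ≥ 19 ÷ (31/969) = 18411/31.
24² = 576 < 18411/31 ≤ 625 = 25², so L = 25.

25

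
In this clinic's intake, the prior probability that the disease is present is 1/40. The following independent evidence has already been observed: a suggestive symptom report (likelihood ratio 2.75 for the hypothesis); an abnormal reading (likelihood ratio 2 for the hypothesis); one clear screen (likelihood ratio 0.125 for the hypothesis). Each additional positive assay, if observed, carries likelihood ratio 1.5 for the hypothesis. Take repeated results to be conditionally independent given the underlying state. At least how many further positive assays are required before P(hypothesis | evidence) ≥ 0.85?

Prior odds = 0.025/0.975 = 1/39.
Combined Bayes factor of the evidence already in hand = 2.75 × 2 × 0.125 = 0.6875.
Odds after that evidence = (1/39) × 0.6875 = 11/624.
Target odds = 0.85/0.15 = 17/3.
Need 1.5ⁿ ≥ 17/3 ÷ (11/624) = 3536/11.
1.5¹⁴ = 4782969/16384 falls short of 3536/11 but 1.5¹⁵ = 14348907/32768 reaches it, so n = 15.

15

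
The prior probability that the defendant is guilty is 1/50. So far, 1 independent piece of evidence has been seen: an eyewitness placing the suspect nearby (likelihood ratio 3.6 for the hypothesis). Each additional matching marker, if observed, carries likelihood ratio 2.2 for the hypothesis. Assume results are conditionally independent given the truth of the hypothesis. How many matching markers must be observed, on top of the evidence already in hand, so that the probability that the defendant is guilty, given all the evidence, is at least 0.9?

Prior odds = 0.02/0.98 = 1/49.
Bayes factor of the evidence already in hand = 3.6.
Odds after that evidence = (1/49) × 3.6 = 18/245.
Target odds = 0.9/0.1 = 9.
Need 2.2ⁿ ≥ 9 ÷ (18/245) = 122.5.
2.2⁶ = 1771561/15625 falls short of 122.5 but 2.2⁷ = 19487171/78125 reaches it, so n = 7.

7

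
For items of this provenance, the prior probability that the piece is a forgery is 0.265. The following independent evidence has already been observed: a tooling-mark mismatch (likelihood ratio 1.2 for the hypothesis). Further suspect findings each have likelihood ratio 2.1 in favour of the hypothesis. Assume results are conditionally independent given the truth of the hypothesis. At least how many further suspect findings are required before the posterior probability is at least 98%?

Prior odds = 0.265/0.735 = 53/147.
Bayes factor of the evidence already in hand = 1.2.
Odds after that evidence = (53/147) × 1.2 = 106/245.
Target odds = 0.98/0.02 = 49.
Need 2.1ⁿ ≥ 49 ÷ (106/245) = 12005/106.
2.1⁶ = 85766121/1000000 falls short of 12005/106 but 2.1⁷ ≈180.109 reaches it, so n = 7.

7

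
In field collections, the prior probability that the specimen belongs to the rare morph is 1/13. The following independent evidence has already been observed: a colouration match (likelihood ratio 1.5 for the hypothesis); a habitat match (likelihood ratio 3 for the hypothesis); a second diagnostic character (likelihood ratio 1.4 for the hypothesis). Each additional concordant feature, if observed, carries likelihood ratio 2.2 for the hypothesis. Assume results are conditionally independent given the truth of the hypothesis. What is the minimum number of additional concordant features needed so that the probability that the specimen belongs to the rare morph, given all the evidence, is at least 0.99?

7

Prior odds = (1/13)/(12/13) = 1/12.
Combined Bayes factor of the evidence already in hand = 1.5 × 3 × 1.4 = 6.3.
Odds after that evidence = (1/12) × 6.3 = 0.525.
Target odds = 0.99/0.01 = 99.
Need 2.2ⁿ ≥ 99 ÷ 0.525 = 1320/7.
2.2⁶ = 1771561/15625 falls short of 1320/7 but 2.2⁷ = 19487171/78125 reaches it, so n = 7.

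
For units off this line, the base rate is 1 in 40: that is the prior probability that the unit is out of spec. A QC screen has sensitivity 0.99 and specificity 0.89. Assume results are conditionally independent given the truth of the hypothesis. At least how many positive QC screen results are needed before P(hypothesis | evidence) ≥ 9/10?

Prior odds: 0.025 ÷ 0.975 = 1/39.
False-positive rate = 1 − 0.89 = 0.11; likelihood ratio of a positive = 0.99/0.11 = 9.
Target posterior odds = 0.9/0.1 = 9.
Require 9ⁿ ≥ 9 ÷ (1/39) = 351.
9² = 81 falls short of 351 but 9³ = 729 reaches it, so n = 3.

3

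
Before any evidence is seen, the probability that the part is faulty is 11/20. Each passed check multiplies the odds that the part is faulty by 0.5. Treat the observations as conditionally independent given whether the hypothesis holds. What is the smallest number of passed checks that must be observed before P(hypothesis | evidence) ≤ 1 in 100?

7

Prior odds: 0.55 ÷ 0.45 = 11/9.
Likelihood ratio per passed check = 0.5.
Target odds: 0.01 ÷ 0.99 = 1/99.
Require 0.5ⁿ ≤ 1/99 ÷ (11/9) = 1/121.
0.5⁶ = 0.015625 is still above 1/121 but 0.5⁷ = 0.0078125 is at or below it, so n = 7.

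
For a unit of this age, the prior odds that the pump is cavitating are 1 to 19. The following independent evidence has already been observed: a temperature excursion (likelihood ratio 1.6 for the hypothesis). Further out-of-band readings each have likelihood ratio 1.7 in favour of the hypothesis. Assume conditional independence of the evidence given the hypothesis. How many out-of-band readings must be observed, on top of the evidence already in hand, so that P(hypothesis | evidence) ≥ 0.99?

Prior odds = 1/19.
Bayes factor of the evidence already in hand = 1.6.
Odds after that evidence = (1/19) × 1.6 = 8/95.
Target odds = 0.99/0.01 = 99.
Need 1.7ⁿ ≥ 99 ÷ (8/95) = 1175.625.
1.7¹³ ≈990.458 falls short of 1175.625 but 1.7¹⁴ ≈1683.78 reaches it, so n = 14.

14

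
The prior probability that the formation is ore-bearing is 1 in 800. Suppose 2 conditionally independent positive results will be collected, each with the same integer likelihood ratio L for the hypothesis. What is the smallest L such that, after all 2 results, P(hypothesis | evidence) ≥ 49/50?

Prior odds = 0.00125/0.99875 = 1/799.
Target odds = 0.98/0.02 = 49.
Need L² ≥ 49 ÷ (1/799) = 39151.
197² = 38809 < 39151 ≤ 39204 = 198², so L = 198.

198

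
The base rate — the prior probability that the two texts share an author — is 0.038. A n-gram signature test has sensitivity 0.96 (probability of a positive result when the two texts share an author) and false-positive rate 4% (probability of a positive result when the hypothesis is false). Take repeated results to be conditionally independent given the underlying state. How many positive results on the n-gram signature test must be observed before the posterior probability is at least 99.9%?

4

Prior odds = 0.038/0.962 = 19/481.
Likelihood ratio of a positive result = 0.96/0.04 = 24.
Target odds: 0.999 ÷ 0.001 = 999.
Need (19/481) × 24ⁿ ≥ 999, i.e. 24ⁿ ≥ 480519/19.
24³ = 13824 falls short of 480519/19 but 24⁴ = 331776 reaches it, so n = 4.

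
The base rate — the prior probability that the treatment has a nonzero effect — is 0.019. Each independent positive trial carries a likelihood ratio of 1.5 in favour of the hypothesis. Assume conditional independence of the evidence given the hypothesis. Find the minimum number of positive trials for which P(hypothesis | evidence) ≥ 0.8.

14

Prior odds: 0.019 ÷ 0.981 = 19/981.
Likelihood ratio per positive trial = 1.5.
Target posterior odds = 0.8/0.2 = 4.
Require 1.5ⁿ ≥ 4 ÷ (19/981) = 3924/19.
1.5¹³ = 1594323/8192 falls short of 3924/19 but 1.5¹⁴ = 4782969/16384 reaches it, so n = 14.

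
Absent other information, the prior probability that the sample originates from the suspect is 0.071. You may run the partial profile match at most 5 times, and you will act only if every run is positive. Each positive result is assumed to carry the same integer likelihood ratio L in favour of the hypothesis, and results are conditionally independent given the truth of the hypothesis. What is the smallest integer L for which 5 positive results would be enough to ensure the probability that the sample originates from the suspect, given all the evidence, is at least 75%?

Prior odds = 0.071/0.929 = 71/929.
Target odds = 0.75/0.25 = 3.
Need L⁵ ≥ 3 ÷ (71/929) = 2787/71.
2⁵ = 32 < 2787/71 ≤ 243 = 3⁵, so L = 3.

3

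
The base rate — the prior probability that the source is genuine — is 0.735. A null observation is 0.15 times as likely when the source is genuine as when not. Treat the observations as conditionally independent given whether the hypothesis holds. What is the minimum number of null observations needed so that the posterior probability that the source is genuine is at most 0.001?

5

Prior odds = 0.735/0.265 = 147/53.
Likelihood ratio per null observation = 0.15.
Target odds: 0.001 ÷ 0.999 = 1/999.
Require 0.15ⁿ ≤ 1/999 ÷ (147/53) = 53/146853.
0.15⁴ = 81/160000 is still above 53/146853 but 0.15⁵ = 243/3200000 is at or below it, so n = 5.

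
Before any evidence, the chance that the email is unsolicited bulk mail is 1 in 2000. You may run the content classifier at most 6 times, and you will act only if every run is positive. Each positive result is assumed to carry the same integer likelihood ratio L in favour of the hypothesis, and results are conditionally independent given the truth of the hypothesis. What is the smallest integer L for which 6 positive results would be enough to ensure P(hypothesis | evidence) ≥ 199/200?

Prior odds = 0.0005/0.9995 = 1/1999.
Target odds = 0.995/0.005 = 199.
Need L⁶ ≥ 199 ÷ (1/1999) = 397801.
8⁶ = 262144 < 397801 ≤ 531441 = 9⁶, so L = 9.

9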